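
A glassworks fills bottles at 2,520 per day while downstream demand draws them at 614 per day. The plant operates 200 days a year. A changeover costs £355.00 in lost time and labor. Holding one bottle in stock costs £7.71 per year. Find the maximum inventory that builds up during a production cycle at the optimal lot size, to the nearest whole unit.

Annual demand D = 614 × 200 = 122,800.
Production build-up factor (1 − d/p) = 1 − 614/2,520 = 0.7563.
Q* = √(2DS / (H(1 − d/p))) = √(2 × 122,800 × 355 / (7.71 × 0.7563)).
= √(87,188,000 / 5.8315) ≈ 3866.696.
Maximum inventory = Q*(1 − d/p) = 3866.696 × 0.7563 ≈ 2924.572.

I_max ≈ 2,925 bottles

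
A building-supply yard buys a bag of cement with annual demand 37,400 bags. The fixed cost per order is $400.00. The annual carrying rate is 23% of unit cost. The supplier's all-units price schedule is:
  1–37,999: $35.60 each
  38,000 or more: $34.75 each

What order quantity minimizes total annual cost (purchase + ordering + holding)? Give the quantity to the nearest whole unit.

Holding cost per unit per year at price C is H = 0.23·C.
Candidates are each tier's EOQ (if it falls in that tier) and each price-break quantity.
EOQ at $35.60 = 1911.6 (feasible in tier 1): TC = 37,400×$35.60 + (37,400/1911.6)×400 + (1911.6/2)×0.23×$35.60 = $1,347,092.00.
EOQ at $34.75 = 1934.8 < 38000, so use break Q=38000: TC = 37,400×$34.75 + (37,400/38000.0)×400 + (38000.0/2)×0.23×$34.75 = $1,451,901.18.
Lowest total cost is $1,347,092.00 at Q = 1911.6.

Q* ≈ 1,912 bags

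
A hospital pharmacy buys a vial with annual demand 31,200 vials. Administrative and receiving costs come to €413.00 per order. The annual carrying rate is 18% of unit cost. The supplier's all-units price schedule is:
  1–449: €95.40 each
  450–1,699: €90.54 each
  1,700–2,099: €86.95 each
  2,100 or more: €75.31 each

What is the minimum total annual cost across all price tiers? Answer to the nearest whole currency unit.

TC* ≈ €2,370,042

Holding cost per unit per year at price C is H = 0.18·C.
Evaluate total cost at each tier's feasible EOQ or, if the EOQ is below the tier, at the tier's minimum quantity.
Tier 1 (€95.40): EOQ = 1225.1 exceeds tier's upper bound 449, so this tier is dominated.
EOQ at €90.54 = 1257.5 (feasible in tier 2): TC = 31,200×€90.54 + (31,200/1257.5)×413 + (1257.5/2)×0.18×€90.54 = €2,845,341.86.
EOQ at €86.95 = 1283.2 < 1700, so use break Q=1700: TC = 31,200×€86.95 + (31,200/1700.0)×413 + (1700.0/2)×0.18×€86.95 = €2,733,723.11.
EOQ at €75.31 = 1378.8 < 2100, so use break Q=2100: TC = 31,200×€75.31 + (31,200/2100.0)×413 + (2100.0/2)×0.18×€75.31 = €2,370,041.59.
Lowest total cost among the candidates is at Q = 2100.0.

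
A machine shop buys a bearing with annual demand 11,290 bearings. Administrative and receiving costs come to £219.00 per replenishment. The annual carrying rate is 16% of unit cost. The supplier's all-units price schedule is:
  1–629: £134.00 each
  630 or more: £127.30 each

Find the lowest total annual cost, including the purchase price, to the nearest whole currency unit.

TC* ≈ £1,447,558

Holding cost per unit per year at price C is H = 0.16·C.
Evaluate total cost at each tier's feasible EOQ or, if the EOQ is below the tier, at the tier's minimum quantity.
EOQ at £134.00 = 480.3 (feasible in tier 1): TC = 11,290×£134.00 + (11,290/480.3)×219 + (480.3/2)×0.16×£134.00 = £1,523,156.66.
EOQ at £127.30 = 492.7 < 630, so use break Q=630: TC = 11,290×£127.30 + (11,290/630.0)×219 + (630.0/2)×0.16×£127.30 = £1,447,557.54.
Lowest total cost among the candidates is at Q = 630.0.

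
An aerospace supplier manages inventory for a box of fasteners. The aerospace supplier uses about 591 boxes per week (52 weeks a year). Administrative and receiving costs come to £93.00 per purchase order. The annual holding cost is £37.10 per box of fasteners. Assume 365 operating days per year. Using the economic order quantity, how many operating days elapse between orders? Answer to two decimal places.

T ≈ 4.66 days

Annual demand D = 591 × 52 = 30,732.
Q* = √(2DS/H) = √(2 × 30,732 × 93 / 37.1) ≈ 392.52.
Cycle time = Q*/D × 365 = 392.52 / 30,732 × 365 ≈ 4.662 days.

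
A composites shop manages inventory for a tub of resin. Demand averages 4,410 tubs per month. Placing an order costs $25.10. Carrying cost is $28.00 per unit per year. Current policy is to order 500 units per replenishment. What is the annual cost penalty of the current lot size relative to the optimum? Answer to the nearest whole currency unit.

Extra cost ≈ $1,032 per year

Annual demand D = 4,410 × 12 = 52,920.
EOQ = √(2DS/H) = √(2 × 52,920 × 25.1 / 28) ≈ 308.02.
Cost at Q* = (D/Q*)S + (Q*/2)H = √(2DSH) ≈ $8,624.64.
Cost at Q = 500: (52,920/500)×25.1 + (500/2)×28 = $2,656.58 + $7,000.00 = $9,656.58.
Excess = $9,656.58 − $8,624.64 = $1,031.95.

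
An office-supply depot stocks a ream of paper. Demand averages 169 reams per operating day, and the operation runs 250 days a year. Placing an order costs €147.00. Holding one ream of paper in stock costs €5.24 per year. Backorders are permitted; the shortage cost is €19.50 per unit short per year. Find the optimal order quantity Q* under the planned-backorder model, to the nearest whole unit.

Q* ≈ 1,734 reams

Annual demand D = 169 × 250 = 42,250.
With planned backorders, Q* = √(2DS/H) · √((H+B)/B).
√(2DS/H) = √(2 × 42,250 × 147 / 5.24) = 1539.648.
√((H+B)/B) = √((5.24+19.5)/19.5) = 1.1264.
Q* ≈ 1734.219.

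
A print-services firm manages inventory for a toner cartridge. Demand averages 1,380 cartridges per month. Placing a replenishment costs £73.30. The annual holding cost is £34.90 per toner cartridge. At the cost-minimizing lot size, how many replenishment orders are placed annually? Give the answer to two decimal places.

N ≈ 62.79 orders per year

Annual demand D = 1,380 × 12 = 16,560.
Q* = √(2DS/H) = √(2 × 16,560 × 73.3 / 34.9) ≈ 263.75.
Orders per year = D / Q* = 16,560 / 263.75 ≈ 62.788.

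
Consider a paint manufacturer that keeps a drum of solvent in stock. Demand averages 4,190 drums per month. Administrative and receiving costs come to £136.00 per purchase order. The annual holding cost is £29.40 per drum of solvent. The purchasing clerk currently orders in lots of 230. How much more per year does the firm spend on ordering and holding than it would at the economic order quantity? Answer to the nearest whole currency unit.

Annual demand D = 4,190 × 12 = 50,280.
EOQ = √(2DS/H) = √(2 × 50,280 × 136 / 29.4) ≈ 682.04.
Cost at Q* = (D/Q*)S + (Q*/2)H = √(2DSH) ≈ £20,051.91.
Cost at Q = 230: (50,280/230)×136 + (230/2)×29.4 = £29,730.78 + £3,381.00 = £33,111.78.
Excess = £33,111.78 − £20,051.91 = £13,059.87.

Extra cost ≈ £13,060 per year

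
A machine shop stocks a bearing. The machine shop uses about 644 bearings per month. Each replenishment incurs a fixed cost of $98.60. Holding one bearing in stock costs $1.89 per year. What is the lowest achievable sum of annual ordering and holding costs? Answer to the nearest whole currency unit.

Annual demand D = 644 × 12 = 7,728.
The optimal lot size = √(2DS/H) = √(2 × 7,728 × 98.6 / 1.89) ≈ 897.96.
At Q*, ordering cost (D/Q*)S equals holding cost (Q*/2)H, each = √(DSH/2).
Minimum total = √(2DSH) = √(2 × 7,728 × 98.6 × 1.89) ≈ 1697.141.

TC* ≈ $1,697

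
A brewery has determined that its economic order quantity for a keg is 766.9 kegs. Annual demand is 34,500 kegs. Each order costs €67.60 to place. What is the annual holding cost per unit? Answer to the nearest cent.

H ≈ €7.93

The basic EOQ model gives Q* = √(2DS/H); rearrange for the unknown.
From Q* = √(2DS/H): H = 2DS / Q*² = 2 × 34,500 × 67.6 / 766.9² = 7.9308.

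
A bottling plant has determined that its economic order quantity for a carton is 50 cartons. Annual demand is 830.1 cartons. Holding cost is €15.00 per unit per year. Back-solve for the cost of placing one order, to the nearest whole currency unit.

The basic EOQ model gives Q* = √(2DS/H); rearrange for the unknown.
From Q* = √(2DS/H): S = Q*²H / (2D) = 50² × 15 / (2 × 830.1) = 22.5876.

S ≈ €23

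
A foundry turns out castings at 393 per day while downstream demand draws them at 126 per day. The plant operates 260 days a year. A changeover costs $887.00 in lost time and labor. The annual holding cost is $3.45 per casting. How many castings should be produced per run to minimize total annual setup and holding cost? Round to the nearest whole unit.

Annual demand D = 126 × 260 = 32,760.
Production build-up factor (1 − d/p) = 1 − 126/393 = 0.6794.
Q* = √(2DS / (H(1 − d/p))) = √(2 × 32,760 × 887 / (3.45 × 0.6794)).
= √(58,116,240 / 2.3439) ≈ 4979.433.

Q* ≈ 4,979 castings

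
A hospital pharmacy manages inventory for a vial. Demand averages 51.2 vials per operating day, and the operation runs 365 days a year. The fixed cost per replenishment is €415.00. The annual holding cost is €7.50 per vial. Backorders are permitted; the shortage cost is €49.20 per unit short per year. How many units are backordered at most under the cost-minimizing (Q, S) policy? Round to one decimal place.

S* ≈ 204.2 vials

Annual demand D = 51.2 × 365 = 18,688.
With planned backorders, Q* = √(2DS/H) · √((H+B)/B).
√(2DS/H) = √(2 × 18,688 × 415 / 7.5) = 1438.102.
√((H+B)/B) = √((7.5+49.2)/49.2) = 1.0735.
Q* ≈ 1543.828.
S* = Q* · H/(H+B) = 1543.828 × 7.5/56.7 ≈ 204.210.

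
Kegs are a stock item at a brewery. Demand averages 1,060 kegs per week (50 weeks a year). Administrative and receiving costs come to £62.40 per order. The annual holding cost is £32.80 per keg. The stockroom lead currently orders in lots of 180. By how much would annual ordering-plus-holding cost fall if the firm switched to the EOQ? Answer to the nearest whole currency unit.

Extra cost ≈ £6,596 per year

Annual demand D = 1,060 × 50 = 53,000.
EOQ = √(2DS/H) = √(2 × 53,000 × 62.4 / 32.8) ≈ 449.06.
Cost at Q* = (D/Q*)S + (Q*/2)H = √(2DSH) ≈ £14,729.30.
Cost at Q = 180: (53,000/180)×62.4 + (180/2)×32.8 = £18,373.33 + £2,952.00 = £21,325.33.
Excess = £21,325.33 − £14,729.30 = £6,596.03.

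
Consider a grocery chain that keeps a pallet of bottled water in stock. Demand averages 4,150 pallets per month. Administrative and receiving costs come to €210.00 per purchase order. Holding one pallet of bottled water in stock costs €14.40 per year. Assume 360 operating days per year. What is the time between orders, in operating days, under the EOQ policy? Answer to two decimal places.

Annual demand D = 4,150 × 12 = 49,800.
Q* = √(2DS/H) = √(2 × 49,800 × 210 / 14.4) ≈ 1205.20.
Cycle time = Q*/D × 360 = 1205.20 / 49,800 × 360 ≈ 8.712 days.

T ≈ 8.71 days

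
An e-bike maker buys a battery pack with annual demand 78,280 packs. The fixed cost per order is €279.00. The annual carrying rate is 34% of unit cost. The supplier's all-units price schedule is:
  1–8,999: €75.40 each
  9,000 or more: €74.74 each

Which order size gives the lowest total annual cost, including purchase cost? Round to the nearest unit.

Q* ≈ 1,305 packs

Holding cost per unit per year at price C is H = 0.34·C.
Candidates are each tier's EOQ (if it falls in that tier) and each price-break quantity.
EOQ at €75.40 = 1305.3 (feasible in tier 1): TC = 78,280×€75.40 + (78,280/1305.3)×279 + (1305.3/2)×0.34×€75.40 = €5,935,775.21.
EOQ at €74.74 = 1311.1 < 9000, so use break Q=9000: TC = 78,280×€74.74 + (78,280/9000.0)×279 + (9000.0/2)×0.34×€74.74 = €5,967,426.08.
Lowest total cost is €5,935,775.21 at Q = 1305.3.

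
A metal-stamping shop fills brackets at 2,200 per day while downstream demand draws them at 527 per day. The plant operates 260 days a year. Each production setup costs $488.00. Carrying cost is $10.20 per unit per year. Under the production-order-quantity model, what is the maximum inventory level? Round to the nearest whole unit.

Annual demand D = 527 × 260 = 137,020.
Production build-up factor (1 − d/p) = 1 − 527/2,200 = 0.7605.
Q* = √(2DS / (H(1 − d/p))) = √(2 × 137,020 × 488 / (10.2 × 0.7605)).
= √(133,731,520 / 7.7566) ≈ 4152.218.
Maximum inventory = Q*(1 − d/p) = 4152.218 × 0.7605 ≈ 3157.573.

I_max ≈ 3,158 brackets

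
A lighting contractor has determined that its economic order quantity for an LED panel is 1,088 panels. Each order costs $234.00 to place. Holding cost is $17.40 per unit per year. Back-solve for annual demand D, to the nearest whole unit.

Squaring Q* = √(2DS/H) gives Q*² = 2DS/H.
From Q* = √(2DS/H): D = Q*²H / (2S) = 1,088² × 17.4 / (2 × 234) = 44010.995.

D ≈ 44,011 panels per year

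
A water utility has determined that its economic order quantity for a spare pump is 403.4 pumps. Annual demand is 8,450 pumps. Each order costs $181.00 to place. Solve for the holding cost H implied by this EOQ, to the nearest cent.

H ≈ $18.80

Invert the EOQ relation Q*² = 2DS/H.
From Q* = √(2DS/H): H = 2DS / Q*² = 2 × 8,450 × 181 / 403.4² = 18.7972.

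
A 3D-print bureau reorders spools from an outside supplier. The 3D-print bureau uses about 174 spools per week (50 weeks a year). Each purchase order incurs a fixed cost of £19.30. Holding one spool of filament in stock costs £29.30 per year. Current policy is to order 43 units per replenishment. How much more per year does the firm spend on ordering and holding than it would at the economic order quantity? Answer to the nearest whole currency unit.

Extra cost ≈ £1,398 per year

Annual demand D = 174 × 50 = 8,700.
EOQ = √(2DS/H) = √(2 × 8,700 × 19.3 / 29.3) ≈ 107.06.
Cost at Q* = (D/Q*)S + (Q*/2)H = √(2DSH) ≈ £3,136.80.
Cost at Q = 43: (8,700/43)×19.3 + (43/2)×29.3 = £3,904.88 + £629.95 = £4,534.83.
Excess = £4,534.83 − £3,136.80 = £1,398.03.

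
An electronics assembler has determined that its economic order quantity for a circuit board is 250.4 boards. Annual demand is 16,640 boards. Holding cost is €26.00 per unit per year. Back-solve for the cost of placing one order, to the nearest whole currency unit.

S ≈ €49

Squaring Q* = √(2DS/H) gives Q*² = 2DS/H.
From Q* = √(2DS/H): S = Q*²H / (2D) = 250.4² × 26 / (2 × 16,640) = 48.9845.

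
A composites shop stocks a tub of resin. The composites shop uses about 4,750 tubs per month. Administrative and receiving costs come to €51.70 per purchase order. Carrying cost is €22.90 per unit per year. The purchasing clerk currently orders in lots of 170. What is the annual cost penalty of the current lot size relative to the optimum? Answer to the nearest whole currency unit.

Annual demand D = 4,750 × 12 = 57,000.
EOQ = √(2DS/H) = √(2 × 57,000 × 51.7 / 22.9) ≈ 507.32.
Cost at Q* = (D/Q*)S + (Q*/2)H = √(2DSH) ≈ €11,617.57.
Cost at Q = 170: (57,000/170)×51.7 + (170/2)×22.9 = €17,334.71 + €1,946.50 = €19,281.21.
Excess = €19,281.21 − €11,617.57 = €7,663.63.

Extra cost ≈ €7,664 per year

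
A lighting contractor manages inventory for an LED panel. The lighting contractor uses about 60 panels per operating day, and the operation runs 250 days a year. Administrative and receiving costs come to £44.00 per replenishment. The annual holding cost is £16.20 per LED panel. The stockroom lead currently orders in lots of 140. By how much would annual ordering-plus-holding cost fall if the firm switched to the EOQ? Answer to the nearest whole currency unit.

Annual demand D = 60 × 250 = 15,000.
EOQ = √(2DS/H) = √(2 × 15,000 × 44 / 16.2) ≈ 285.45.
Cost at Q* = (D/Q*)S + (Q*/2)H = √(2DSH) ≈ £4,624.28.
Cost at Q = 140: (15,000/140)×44 + (140/2)×16.2 = £4,714.29 + £1,134.00 = £5,848.29.
Excess = £5,848.29 − £4,624.28 = £1,224.00.

Extra cost ≈ £1,224 per year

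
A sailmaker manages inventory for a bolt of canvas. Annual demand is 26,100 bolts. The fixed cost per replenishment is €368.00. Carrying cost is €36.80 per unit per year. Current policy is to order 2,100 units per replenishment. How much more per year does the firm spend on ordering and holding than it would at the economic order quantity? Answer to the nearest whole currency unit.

EOQ = √(2DS/H) = √(2 × 26,100 × 368 / 36.8) ≈ 722.50.
Cost at Q* = (D/Q*)S + (Q*/2)H = √(2DSH) ≈ €26,587.84.
Cost at Q = 2,100: (26,100/2,100)×368 + (2,100/2)×36.8 = €4,573.71 + €38,640.00 = €43,213.71.
Excess = €43,213.71 − €26,587.84 = €16,625.87.

Extra cost ≈ €16,626 per year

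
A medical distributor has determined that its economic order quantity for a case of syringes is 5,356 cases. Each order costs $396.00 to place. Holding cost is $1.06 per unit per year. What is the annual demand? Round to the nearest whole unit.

D ≈ 38,394 cases per year

Squaring Q* = √(2DS/H) gives Q*² = 2DS/H.
From Q* = √(2DS/H): D = Q*²H / (2S) = 5,356² × 1.06 / (2 × 396) = 38393.864.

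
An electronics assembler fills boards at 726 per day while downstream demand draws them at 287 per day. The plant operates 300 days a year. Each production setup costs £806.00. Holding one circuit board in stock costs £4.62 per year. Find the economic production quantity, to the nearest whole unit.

Q* ≈ 7,049 boards

Annual demand D = 287 × 300 = 86,100.
Production build-up factor (1 − d/p) = 1 − 287/726 = 0.6047.
Q* = √(2DS / (H(1 − d/p))) = √(2 × 86,100 × 806 / (4.62 × 0.6047)).
= √(138,793,200 / 2.7936) ≈ 7048.540.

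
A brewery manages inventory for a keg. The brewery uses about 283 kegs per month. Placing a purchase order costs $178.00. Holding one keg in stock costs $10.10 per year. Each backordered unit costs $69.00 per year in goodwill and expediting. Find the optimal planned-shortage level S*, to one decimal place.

Annual demand D = 283 × 12 = 3,396.
With planned backorders, Q* = √(2DS/H) · √((H+B)/B).
√(2DS/H) = √(2 × 3,396 × 178 / 10.1) = 345.978.
√((H+B)/B) = √((10.1+69)/69) = 1.0707.
Q* ≈ 370.435.
S* = Q* · H/(H+B) = 370.435 × 10.1/79.1 ≈ 47.300.

S* ≈ 47.3 kegs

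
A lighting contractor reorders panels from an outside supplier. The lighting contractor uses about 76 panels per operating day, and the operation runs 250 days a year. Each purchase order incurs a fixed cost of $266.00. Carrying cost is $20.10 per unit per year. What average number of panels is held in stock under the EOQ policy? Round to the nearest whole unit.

Annual demand D = 76 × 250 = 19,000.
Q* = √(2DS/H) = √(2 × 19,000 × 266 / 20.1) ≈ 709.14.
Average inventory = Q*/2 ≈ 709.14 / 2 = 354.572.

Average inventory ≈ 355 panels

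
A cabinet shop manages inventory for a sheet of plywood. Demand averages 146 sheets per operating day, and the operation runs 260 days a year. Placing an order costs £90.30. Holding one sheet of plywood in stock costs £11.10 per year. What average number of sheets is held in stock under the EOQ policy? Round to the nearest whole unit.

Annual demand D = 146 × 260 = 37,960.
EOQ = √(2DS/H) = √(2 × 37,960 × 90.3 / 11.1) ≈ 785.89.
Average inventory = Q*/2 ≈ 785.89 / 2 = 392.944.

Average inventory ≈ 393 sheets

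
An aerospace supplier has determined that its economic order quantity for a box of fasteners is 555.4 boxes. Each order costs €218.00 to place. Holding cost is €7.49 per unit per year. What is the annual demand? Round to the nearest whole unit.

D ≈ 5,299 boxes per year

Squaring Q* = √(2DS/H) gives Q*² = 2DS/H.
From Q* = √(2DS/H): D = Q*²H / (2S) = 555.4² × 7.49 / (2 × 218) = 5299.161.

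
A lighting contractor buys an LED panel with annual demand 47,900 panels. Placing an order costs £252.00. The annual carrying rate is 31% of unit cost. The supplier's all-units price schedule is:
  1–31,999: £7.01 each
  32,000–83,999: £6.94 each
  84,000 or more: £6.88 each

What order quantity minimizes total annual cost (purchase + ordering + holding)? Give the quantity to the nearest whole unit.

Q* ≈ 3,333 panels

Holding cost per unit per year at price C is H = 0.31·C.
For each price level, check whether its EOQ is feasible; otherwise the best quantity at that price is the breakpoint.
EOQ at £7.01 = 3333.1 (feasible in tier 1): TC = 47,900×£7.01 + (47,900/3333.1)×252 + (3333.1/2)×0.31×£7.01 = £343,022.07.
EOQ at £6.94 = 3349.8 < 32000, so use break Q=32000: TC = 47,900×£6.94 + (47,900/32000.0)×252 + (32000.0/2)×0.31×£6.94 = £367,225.61.
EOQ at £6.88 = 3364.4 < 84000, so use break Q=84000: TC = 47,900×£6.88 + (47,900/84000.0)×252 + (84000.0/2)×0.31×£6.88 = £419,273.30.
Lowest total cost is £343,022.07 at Q = 3333.1.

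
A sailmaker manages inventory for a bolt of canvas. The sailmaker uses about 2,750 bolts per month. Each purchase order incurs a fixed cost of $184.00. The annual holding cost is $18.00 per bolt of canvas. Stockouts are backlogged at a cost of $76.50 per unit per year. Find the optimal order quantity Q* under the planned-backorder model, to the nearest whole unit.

Q* ≈ 913 bolts

Annual demand D = 2,750 × 12 = 33,000.
With planned backorders, Q* = √(2DS/H) · √((H+B)/B).
√(2DS/H) = √(2 × 33,000 × 184 / 18) = 821.381.
√((H+B)/B) = √((18+76.5)/76.5) = 1.1114.
Q* ≈ 912.914.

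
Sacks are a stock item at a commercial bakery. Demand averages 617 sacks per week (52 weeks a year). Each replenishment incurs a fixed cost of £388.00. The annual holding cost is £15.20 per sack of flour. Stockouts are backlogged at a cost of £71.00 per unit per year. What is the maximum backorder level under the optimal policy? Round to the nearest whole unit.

S* ≈ 249 sacks

Annual demand D = 617 × 52 = 32,084.
With planned backorders, Q* = √(2DS/H) · √((H+B)/B).
√(2DS/H) = √(2 × 32,084 × 388 / 15.2) = 1279.833.
√((H+B)/B) = √((15.2+71)/71) = 1.1019.
Q* ≈ 1410.190.
S* = Q* · H/(H+B) = 1410.190 × 15.2/86.2 ≈ 248.665.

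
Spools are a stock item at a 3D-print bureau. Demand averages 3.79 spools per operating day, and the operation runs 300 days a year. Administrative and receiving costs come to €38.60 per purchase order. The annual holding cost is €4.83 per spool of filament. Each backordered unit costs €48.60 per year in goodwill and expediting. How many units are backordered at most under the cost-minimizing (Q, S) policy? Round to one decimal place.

S* ≈ 12.8 spools

Annual demand D = 3.79 × 300 = 1,137.
With planned backorders, Q* = √(2DS/H) · √((H+B)/B).
√(2DS/H) = √(2 × 1,137 × 38.6 / 4.83) = 134.808.
√((H+B)/B) = √((4.83+48.6)/48.6) = 1.0485.
Q* ≈ 141.348.
S* = Q* · H/(H+B) = 141.348 × 4.83/53.43 ≈ 12.778.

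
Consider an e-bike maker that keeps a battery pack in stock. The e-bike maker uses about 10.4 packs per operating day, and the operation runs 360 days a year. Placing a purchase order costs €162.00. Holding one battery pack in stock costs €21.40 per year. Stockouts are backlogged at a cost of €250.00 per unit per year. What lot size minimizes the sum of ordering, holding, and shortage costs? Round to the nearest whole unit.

Q* ≈ 248 packs

Annual demand D = 10.4 × 360 = 3,744.
With planned backorders, Q* = √(2DS/H) · √((H+B)/B).
√(2DS/H) = √(2 × 3,744 × 162 / 21.4) = 238.086.
√((H+B)/B) = √((21.4+250)/250) = 1.0419.
Q* ≈ 248.067.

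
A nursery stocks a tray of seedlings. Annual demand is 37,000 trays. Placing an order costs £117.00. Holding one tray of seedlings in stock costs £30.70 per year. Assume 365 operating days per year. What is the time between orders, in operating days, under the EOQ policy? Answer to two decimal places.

The optimal lot size = √(2DS/H) = √(2 × 37,000 × 117 / 30.7) ≈ 531.06.
Cycle time = Q*/D × 365 = 531.06 / 37,000 × 365 ≈ 5.239 days.

T ≈ 5.24 days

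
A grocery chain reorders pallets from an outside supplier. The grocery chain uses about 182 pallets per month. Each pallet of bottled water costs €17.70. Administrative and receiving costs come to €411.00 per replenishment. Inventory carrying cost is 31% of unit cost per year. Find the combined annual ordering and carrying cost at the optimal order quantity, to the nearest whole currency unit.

TC* ≈ €3,139

Annual demand D = 182 × 12 = 2,184.
Holding cost H = 0.31 × €17.70 = €5.4870 per unit per year.
EOQ = √(2DS/H) = √(2 × 2,184 × 411 / 5.487) ≈ 572.00.
At the optimum the two cost components are equal, so total cost = 2·(Q*/2)H = Q*·H.
Minimum total = √(2DSH) = √(2 × 2,184 × 411 × 5.487) ≈ 3138.555.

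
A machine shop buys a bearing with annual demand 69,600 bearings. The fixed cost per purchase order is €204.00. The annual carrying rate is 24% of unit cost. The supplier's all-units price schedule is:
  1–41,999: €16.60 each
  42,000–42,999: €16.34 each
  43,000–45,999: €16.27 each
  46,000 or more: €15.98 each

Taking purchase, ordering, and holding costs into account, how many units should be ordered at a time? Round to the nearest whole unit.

Q* ≈ 2,670 bearings

Holding cost per unit per year at price C is H = 0.24·C.
Evaluate total cost at each tier's feasible EOQ or, if the EOQ is below the tier, at the tier's minimum quantity.
EOQ at €16.60 = 2669.8 (feasible in tier 1): TC = 69,600×€16.60 + (69,600/2669.8)×204 + (2669.8/2)×0.24×€16.60 = €1,165,996.39.
EOQ at €16.34 = 2690.9 < 42000, so use break Q=42000: TC = 69,600×€16.34 + (69,600/42000.0)×204 + (42000.0/2)×0.24×€16.34 = €1,219,955.66.
EOQ at €16.27 = 2696.7 < 43000, so use break Q=43000: TC = 69,600×€16.27 + (69,600/43000.0)×204 + (43000.0/2)×0.24×€16.27 = €1,216,675.40.
EOQ at €15.98 = 2721.1 < 46000, so use break Q=46000: TC = 69,600×€15.98 + (69,600/46000.0)×204 + (46000.0/2)×0.24×€15.98 = €1,200,726.26.
Lowest total cost is €1,165,996.39 at Q = 2669.8.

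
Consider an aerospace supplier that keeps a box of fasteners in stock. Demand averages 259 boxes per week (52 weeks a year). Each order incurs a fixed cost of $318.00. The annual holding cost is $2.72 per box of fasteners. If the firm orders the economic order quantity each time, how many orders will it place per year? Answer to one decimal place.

N ≈ 7.6 orders per year

Annual demand D = 259 × 52 = 13,468.
Q* = √(2DS/H) = √(2 × 13,468 × 318 / 2.72) ≈ 1774.58.
Orders per year = D / Q* = 13,468 / 1774.58 ≈ 7.589.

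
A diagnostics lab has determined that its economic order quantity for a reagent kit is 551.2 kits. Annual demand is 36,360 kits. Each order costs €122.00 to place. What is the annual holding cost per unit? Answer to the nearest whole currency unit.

H ≈ €29

The basic EOQ model gives Q* = √(2DS/H); rearrange for the unknown.
From Q* = √(2DS/H): H = 2DS / Q*² = 2 × 36,360 × 122 / 551.2² = 29.2008.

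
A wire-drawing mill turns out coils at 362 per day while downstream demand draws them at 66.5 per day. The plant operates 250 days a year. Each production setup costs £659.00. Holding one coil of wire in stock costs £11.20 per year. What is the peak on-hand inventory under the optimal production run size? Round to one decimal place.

Annual demand D = 66.5 × 250 = 16,625.
Production build-up factor (1 − d/p) = 1 − 66.5/362 = 0.8163.
Q* = √(2DS / (H(1 − d/p))) = √(2 × 16,625 × 659 / (11.2 × 0.8163)).
= √(21,911,750 / 9.1425) ≈ 1548.122.
Maximum inventory = Q*(1 − d/p) = 1548.122 × 0.8163 ≈ 1263.729.

I_max ≈ 1,263.7 coils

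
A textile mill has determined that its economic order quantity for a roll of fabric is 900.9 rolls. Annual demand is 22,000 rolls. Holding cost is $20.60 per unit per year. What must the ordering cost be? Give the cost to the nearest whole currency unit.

S ≈ $380

Invert the EOQ relation Q*² = 2DS/H.
From Q* = √(2DS/H): S = Q*²H / (2D) = 900.9² × 20.6 / (2 × 22,000) = 379.9861.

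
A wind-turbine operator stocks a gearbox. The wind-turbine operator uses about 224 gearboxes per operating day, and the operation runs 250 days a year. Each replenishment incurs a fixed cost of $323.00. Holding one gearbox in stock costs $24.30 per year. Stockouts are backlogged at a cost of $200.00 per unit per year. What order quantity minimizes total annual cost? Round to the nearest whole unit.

Q* ≈ 1,292 gearboxes

Annual demand D = 224 × 250 = 56,000.
With planned backorders, Q* = √(2DS/H) · √((H+B)/B).
√(2DS/H) = √(2 × 56,000 × 323 / 24.3) = 1220.133.
√((H+B)/B) = √((24.3+200)/200) = 1.0590.
Q* ≈ 1292.132.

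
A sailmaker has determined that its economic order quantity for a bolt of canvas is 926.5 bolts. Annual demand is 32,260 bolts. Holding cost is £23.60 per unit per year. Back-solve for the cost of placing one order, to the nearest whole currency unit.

S ≈ £314

The basic EOQ model gives Q* = √(2DS/H); rearrange for the unknown.
From Q* = √(2DS/H): S = Q*²H / (2D) = 926.5² × 23.6 / (2 × 32,260) = 313.9847.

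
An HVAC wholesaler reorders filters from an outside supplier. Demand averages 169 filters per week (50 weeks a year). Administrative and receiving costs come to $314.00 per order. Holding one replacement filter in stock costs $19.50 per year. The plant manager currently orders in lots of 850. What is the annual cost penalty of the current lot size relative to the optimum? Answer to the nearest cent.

Annual demand D = 169 × 50 = 8,450.
EOQ = √(2DS/H) = √(2 × 8,450 × 314 / 19.5) ≈ 521.66.
Cost at Q* = (D/Q*)S + (Q*/2)H = √(2DSH) ≈ $10,172.45.
Cost at Q = 850: (8,450/850)×314 + (850/2)×19.5 = $3,121.53 + $8,287.50 = $11,409.03.
Excess = $11,409.03 − $10,172.45 = $1,236.58.

Extra cost ≈ $1,236.58 per year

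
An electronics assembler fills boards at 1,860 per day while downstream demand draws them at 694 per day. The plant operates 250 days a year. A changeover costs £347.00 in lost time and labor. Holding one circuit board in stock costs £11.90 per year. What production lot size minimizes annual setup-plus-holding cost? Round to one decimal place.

Q* ≈ 4,017.6 boards

Annual demand D = 694 × 250 = 173,500.
Production build-up factor (1 − d/p) = 1 − 694/1,860 = 0.6269.
Q* = √(2DS / (H(1 − d/p))) = √(2 × 173,500 × 347 / (11.9 × 0.6269)).
= √(120,409,000 / 7.4599) ≈ 4017.568.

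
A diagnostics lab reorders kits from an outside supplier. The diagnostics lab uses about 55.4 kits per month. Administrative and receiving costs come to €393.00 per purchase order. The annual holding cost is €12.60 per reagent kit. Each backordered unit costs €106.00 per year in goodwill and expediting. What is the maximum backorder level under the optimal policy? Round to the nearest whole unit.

Annual demand D = 55.4 × 12 = 664.8.
With planned backorders, Q* = √(2DS/H) · √((H+B)/B).
√(2DS/H) = √(2 × 664.8 × 393 / 12.6) = 203.644.
√((H+B)/B) = √((12.6+106)/106) = 1.0578.
Q* ≈ 215.408.
S* = Q* · H/(H+B) = 215.408 × 12.6/118.6 ≈ 22.885.

S* ≈ 23 kits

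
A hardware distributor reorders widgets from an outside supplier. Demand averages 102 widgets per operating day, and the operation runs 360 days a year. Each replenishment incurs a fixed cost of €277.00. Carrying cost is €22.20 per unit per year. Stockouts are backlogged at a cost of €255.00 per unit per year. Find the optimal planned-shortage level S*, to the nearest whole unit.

S* ≈ 80 widgets

Annual demand D = 102 × 360 = 36,720.
With planned backorders, Q* = √(2DS/H) · √((H+B)/B).
√(2DS/H) = √(2 × 36,720 × 277 / 22.2) = 957.260.
√((H+B)/B) = √((22.2+255)/255) = 1.0426.
Q* ≈ 998.059.
S* = Q* · H/(H+B) = 998.059 × 22.2/277.2 ≈ 79.931.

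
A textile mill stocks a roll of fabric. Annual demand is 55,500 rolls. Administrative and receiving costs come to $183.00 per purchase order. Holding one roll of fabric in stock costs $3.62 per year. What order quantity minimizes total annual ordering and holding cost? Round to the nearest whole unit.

Q* ≈ 2,369 rolls

EOQ = √(2DS / H) = √(2 × 55,500 × 183 / 3.62).
= √(20,313,000 / 3.62) = √5,611,325.9669 ≈ 2368.824.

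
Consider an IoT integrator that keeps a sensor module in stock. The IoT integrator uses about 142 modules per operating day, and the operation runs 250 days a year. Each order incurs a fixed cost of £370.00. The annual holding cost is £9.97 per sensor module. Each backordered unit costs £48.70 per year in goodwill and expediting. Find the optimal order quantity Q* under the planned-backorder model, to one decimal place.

Q* ≈ 1,781.7 modules

Annual demand D = 142 × 250 = 35,500.
With planned backorders, Q* = √(2DS/H) · √((H+B)/B).
√(2DS/H) = √(2 × 35,500 × 370 / 9.97) = 1623.239.
√((H+B)/B) = √((9.97+48.7)/48.7) = 1.0976.
Q* ≈ 1781.665.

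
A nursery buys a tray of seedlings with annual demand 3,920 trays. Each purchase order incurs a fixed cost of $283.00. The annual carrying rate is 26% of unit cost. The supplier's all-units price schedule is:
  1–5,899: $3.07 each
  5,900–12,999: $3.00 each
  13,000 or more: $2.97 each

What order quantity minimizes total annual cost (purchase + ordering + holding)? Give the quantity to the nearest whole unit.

Q* ≈ 1,667 trays

Holding cost per unit per year at price C is H = 0.26·C.
Candidates are each tier's EOQ (if it falls in that tier) and each price-break quantity.
EOQ at $3.07 = 1667.2 (feasible in tier 1): TC = 3,920×$3.07 + (3,920/1667.2)×283 + (1667.2/2)×0.26×$3.07 = $13,365.18.
EOQ at $3.00 = 1686.6 < 5900, so use break Q=5900: TC = 3,920×$3.00 + (3,920/5900.0)×283 + (5900.0/2)×0.26×$3.00 = $14,249.03.
EOQ at $2.97 = 1695.1 < 13000, so use break Q=13000: TC = 3,920×$2.97 + (3,920/13000.0)×283 + (13000.0/2)×0.26×$2.97 = $16,747.04.
Lowest total cost is $13,365.18 at Q = 1667.2.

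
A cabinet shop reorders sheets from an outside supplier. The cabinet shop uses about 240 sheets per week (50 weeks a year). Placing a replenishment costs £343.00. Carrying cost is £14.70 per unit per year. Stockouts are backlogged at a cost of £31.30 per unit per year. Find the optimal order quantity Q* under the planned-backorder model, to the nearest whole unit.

Q* ≈ 907 sheets

Annual demand D = 240 × 50 = 12,000.
With planned backorders, Q* = √(2DS/H) · √((H+B)/B).
√(2DS/H) = √(2 × 12,000 × 343 / 14.7) = 748.331.
√((H+B)/B) = √((14.7+31.3)/31.3) = 1.2123.
Q* ≈ 907.195.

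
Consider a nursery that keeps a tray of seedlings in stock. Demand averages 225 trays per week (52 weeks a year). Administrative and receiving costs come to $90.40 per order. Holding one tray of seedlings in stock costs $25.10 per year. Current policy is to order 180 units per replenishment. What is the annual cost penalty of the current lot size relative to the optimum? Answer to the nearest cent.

Annual demand D = 225 × 52 = 11,700.
EOQ = √(2DS/H) = √(2 × 11,700 × 90.4 / 25.1) ≈ 290.31.
Cost at Q* = (D/Q*)S + (Q*/2)H = √(2DSH) ≈ $7,286.67.
Cost at Q = 180: (11,700/180)×90.4 + (180/2)×25.1 = $5,876.00 + $2,259.00 = $8,135.00.
Excess = $8,135.00 − $7,286.67 = $848.33.

Extra cost ≈ $848.33 per year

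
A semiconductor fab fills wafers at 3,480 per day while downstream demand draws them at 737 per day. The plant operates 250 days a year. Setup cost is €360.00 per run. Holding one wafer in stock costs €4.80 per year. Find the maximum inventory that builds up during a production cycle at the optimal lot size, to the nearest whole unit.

I_max ≈ 4,667 wafers

Annual demand D = 737 × 250 = 184,250.
Production build-up factor (1 − d/p) = 1 − 737/3,480 = 0.7882.
Q* = √(2DS / (H(1 − d/p))) = √(2 × 184,250 × 360 / (4.8 × 0.7882)).
= √(132,660,000 / 3.7834) ≈ 5921.423.
Maximum inventory = Q*(1 − d/p) = 5921.423 × 0.7882 ≈ 4667.375.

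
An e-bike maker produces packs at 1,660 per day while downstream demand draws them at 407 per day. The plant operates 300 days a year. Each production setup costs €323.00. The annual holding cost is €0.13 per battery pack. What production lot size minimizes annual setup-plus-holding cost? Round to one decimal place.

Q* ≈ 28,351.8 packs

Annual demand D = 407 × 300 = 122,100.
Production build-up factor (1 − d/p) = 1 − 407/1,660 = 0.7548.
Q* = √(2DS / (H(1 − d/p))) = √(2 × 122,100 × 323 / (0.13 × 0.7548)).
= √(78,876,600 / 0.0981) ≈ 28351.819.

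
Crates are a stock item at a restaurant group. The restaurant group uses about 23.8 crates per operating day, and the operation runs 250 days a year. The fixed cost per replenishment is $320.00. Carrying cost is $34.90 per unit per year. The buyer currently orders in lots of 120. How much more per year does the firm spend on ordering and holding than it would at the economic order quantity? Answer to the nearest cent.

Annual demand D = 23.8 × 250 = 5,950.
EOQ = √(2DS/H) = √(2 × 5,950 × 320 / 34.9) ≈ 330.32.
Cost at Q* = (D/Q*)S + (Q*/2)H = √(2DSH) ≈ $11,528.19.
Cost at Q = 120: (5,950/120)×320 + (120/2)×34.9 = $15,866.67 + $2,094.00 = $17,960.67.
Excess = $17,960.67 − $11,528.19 = $6,432.48.

Extra cost ≈ $6,432.48 per year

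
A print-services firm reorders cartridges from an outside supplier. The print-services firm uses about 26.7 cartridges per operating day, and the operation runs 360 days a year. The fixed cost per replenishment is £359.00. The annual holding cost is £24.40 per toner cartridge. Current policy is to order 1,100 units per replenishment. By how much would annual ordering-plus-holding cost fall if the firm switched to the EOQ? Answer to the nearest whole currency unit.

Extra cost ≈ £3,580 per year

Annual demand D = 26.7 × 360 = 9,612.
EOQ = √(2DS/H) = √(2 × 9,612 × 359 / 24.4) ≈ 531.83.
Cost at Q* = (D/Q*)S + (Q*/2)H = √(2DSH) ≈ £12,976.69.
Cost at Q = 1,100: (9,612/1,100)×359 + (1,100/2)×24.4 = £3,137.01 + £13,420.00 = £16,557.01.
Excess = £16,557.01 − £12,976.69 = £3,580.31.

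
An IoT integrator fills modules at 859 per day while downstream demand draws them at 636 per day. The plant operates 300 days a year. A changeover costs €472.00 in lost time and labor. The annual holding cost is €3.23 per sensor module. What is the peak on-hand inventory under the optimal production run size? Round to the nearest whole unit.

Annual demand D = 636 × 300 = 190,800.
Production build-up factor (1 − d/p) = 1 − 636/859 = 0.2596.
Q* = √(2DS / (H(1 − d/p))) = √(2 × 190,800 × 472 / (3.23 × 0.2596)).
= √(180,115,200 / 0.8385) ≈ 14656.088.
Maximum inventory = Q*(1 − d/p) = 14656.088 × 0.2596 ≈ 3804.782.

I_max ≈ 3,805 modules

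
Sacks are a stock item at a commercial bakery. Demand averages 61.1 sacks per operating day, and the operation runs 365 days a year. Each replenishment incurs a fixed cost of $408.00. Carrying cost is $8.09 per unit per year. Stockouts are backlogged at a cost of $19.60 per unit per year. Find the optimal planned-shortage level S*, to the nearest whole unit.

Annual demand D = 61.1 × 365 = 22,301.5.
With planned backorders, Q* = √(2DS/H) · √((H+B)/B).
√(2DS/H) = √(2 × 22,301.5 × 408 / 8.09) = 1499.816.
√((H+B)/B) = √((8.09+19.6)/19.6) = 1.1886.
Q* ≈ 1782.671.
S* = Q* · H/(H+B) = 1782.671 × 8.09/27.69 ≈ 520.831.

S* ≈ 521 sacks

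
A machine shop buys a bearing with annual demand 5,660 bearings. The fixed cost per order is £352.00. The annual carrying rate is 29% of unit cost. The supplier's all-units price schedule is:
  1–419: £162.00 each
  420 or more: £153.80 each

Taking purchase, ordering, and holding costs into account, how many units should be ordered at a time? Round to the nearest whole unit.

Q* ≈ 420 bearings

Holding cost per unit per year at price C is H = 0.29·C.
For each price level, check whether its EOQ is feasible; otherwise the best quantity at that price is the breakpoint.
EOQ at £162.00 = 291.2 (feasible in tier 1): TC = 5,660×£162.00 + (5,660/291.2)×352 + (291.2/2)×0.29×£162.00 = £930,602.05.
EOQ at £153.80 = 298.9 < 420, so use break Q=420: TC = 5,660×£153.80 + (5,660/420.0)×352 + (420.0/2)×0.29×£153.80 = £884,618.04.
Lowest total cost is £884,618.04 at Q = 420.0.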